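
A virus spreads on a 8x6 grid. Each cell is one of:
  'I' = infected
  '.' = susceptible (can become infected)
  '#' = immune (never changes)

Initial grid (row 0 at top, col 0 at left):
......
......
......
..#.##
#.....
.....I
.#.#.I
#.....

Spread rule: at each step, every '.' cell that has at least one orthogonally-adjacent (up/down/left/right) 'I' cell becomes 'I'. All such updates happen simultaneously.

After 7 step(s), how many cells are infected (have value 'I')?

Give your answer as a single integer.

Answer: 32

Derivation:
Step 0 (initial): 2 infected
Step 1: +4 new -> 6 infected
Step 2: +3 new -> 9 infected
Step 3: +3 new -> 12 infected
Step 4: +5 new -> 17 infected
Step 5: +4 new -> 21 infected
Step 6: +5 new -> 26 infected
Step 7: +6 new -> 32 infected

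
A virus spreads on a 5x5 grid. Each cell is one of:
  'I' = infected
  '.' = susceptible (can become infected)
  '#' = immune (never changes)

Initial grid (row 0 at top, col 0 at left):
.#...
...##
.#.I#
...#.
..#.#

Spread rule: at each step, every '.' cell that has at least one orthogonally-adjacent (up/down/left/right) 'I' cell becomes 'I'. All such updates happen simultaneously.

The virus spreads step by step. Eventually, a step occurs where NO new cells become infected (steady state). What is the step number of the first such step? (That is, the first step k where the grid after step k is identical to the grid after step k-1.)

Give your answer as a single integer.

Answer: 6

Derivation:
Step 0 (initial): 1 infected
Step 1: +1 new -> 2 infected
Step 2: +2 new -> 4 infected
Step 3: +3 new -> 7 infected
Step 4: +4 new -> 11 infected
Step 5: +4 new -> 15 infected
Step 6: +0 new -> 15 infected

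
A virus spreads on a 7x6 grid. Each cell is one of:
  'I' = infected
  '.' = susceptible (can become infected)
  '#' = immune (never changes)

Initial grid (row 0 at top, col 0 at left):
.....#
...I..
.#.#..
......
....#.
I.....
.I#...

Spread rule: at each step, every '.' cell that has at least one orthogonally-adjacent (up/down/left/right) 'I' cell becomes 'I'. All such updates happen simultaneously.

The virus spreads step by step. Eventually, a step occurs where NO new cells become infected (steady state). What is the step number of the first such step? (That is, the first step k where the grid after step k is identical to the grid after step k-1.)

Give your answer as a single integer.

Answer: 7

Derivation:
Step 0 (initial): 3 infected
Step 1: +6 new -> 9 infected
Step 2: +9 new -> 18 infected
Step 3: +9 new -> 27 infected
Step 4: +6 new -> 33 infected
Step 5: +3 new -> 36 infected
Step 6: +1 new -> 37 infected
Step 7: +0 new -> 37 infected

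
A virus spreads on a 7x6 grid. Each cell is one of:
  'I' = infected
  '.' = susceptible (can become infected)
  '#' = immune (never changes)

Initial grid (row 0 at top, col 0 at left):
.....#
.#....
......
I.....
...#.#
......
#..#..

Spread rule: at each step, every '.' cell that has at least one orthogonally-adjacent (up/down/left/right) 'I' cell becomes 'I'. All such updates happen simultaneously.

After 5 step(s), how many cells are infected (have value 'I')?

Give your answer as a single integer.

Step 0 (initial): 1 infected
Step 1: +3 new -> 4 infected
Step 2: +5 new -> 9 infected
Step 3: +5 new -> 14 infected
Step 4: +6 new -> 20 infected
Step 5: +7 new -> 27 infected

Answer: 27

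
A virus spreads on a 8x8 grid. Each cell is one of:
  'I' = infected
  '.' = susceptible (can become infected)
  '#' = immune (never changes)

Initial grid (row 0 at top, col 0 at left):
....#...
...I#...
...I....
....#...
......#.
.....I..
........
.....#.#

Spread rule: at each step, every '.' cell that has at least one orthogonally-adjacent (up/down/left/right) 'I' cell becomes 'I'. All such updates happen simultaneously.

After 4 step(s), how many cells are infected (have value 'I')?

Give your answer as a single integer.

Step 0 (initial): 3 infected
Step 1: +9 new -> 12 infected
Step 2: +12 new -> 24 infected
Step 3: +14 new -> 38 infected
Step 4: +10 new -> 48 infected

Answer: 48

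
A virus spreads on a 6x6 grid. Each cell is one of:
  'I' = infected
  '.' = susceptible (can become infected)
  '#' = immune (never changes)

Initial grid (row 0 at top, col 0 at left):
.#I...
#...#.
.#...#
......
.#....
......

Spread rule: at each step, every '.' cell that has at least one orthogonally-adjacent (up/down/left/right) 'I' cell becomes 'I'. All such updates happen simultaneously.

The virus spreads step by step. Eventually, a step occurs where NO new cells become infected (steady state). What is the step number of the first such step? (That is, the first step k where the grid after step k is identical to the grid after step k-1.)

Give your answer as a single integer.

Step 0 (initial): 1 infected
Step 1: +2 new -> 3 infected
Step 2: +4 new -> 7 infected
Step 3: +3 new -> 10 infected
Step 4: +5 new -> 15 infected
Step 5: +4 new -> 19 infected
Step 6: +6 new -> 25 infected
Step 7: +3 new -> 28 infected
Step 8: +1 new -> 29 infected
Step 9: +0 new -> 29 infected

Answer: 9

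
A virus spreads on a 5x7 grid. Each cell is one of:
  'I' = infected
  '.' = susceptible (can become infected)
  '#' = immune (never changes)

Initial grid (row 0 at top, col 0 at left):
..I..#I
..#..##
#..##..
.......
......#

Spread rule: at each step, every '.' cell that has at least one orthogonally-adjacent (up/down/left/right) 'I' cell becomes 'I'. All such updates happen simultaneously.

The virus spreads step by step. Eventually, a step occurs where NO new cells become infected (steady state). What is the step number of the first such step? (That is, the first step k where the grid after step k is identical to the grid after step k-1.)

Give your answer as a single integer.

Answer: 11

Derivation:
Step 0 (initial): 2 infected
Step 1: +2 new -> 4 infected
Step 2: +4 new -> 8 infected
Step 3: +3 new -> 11 infected
Step 4: +2 new -> 13 infected
Step 5: +3 new -> 16 infected
Step 6: +3 new -> 19 infected
Step 7: +2 new -> 21 infected
Step 8: +2 new -> 23 infected
Step 9: +3 new -> 26 infected
Step 10: +1 new -> 27 infected
Step 11: +0 new -> 27 infected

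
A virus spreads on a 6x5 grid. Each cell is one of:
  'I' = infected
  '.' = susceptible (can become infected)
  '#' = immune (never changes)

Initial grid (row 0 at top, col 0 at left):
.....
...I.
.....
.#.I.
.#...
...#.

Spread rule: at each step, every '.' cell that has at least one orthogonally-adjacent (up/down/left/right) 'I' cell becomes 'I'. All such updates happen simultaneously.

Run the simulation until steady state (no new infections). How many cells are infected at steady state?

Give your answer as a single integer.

Answer: 27

Derivation:
Step 0 (initial): 2 infected
Step 1: +7 new -> 9 infected
Step 2: +7 new -> 16 infected
Step 3: +5 new -> 21 infected
Step 4: +3 new -> 24 infected
Step 5: +2 new -> 26 infected
Step 6: +1 new -> 27 infected
Step 7: +0 new -> 27 infected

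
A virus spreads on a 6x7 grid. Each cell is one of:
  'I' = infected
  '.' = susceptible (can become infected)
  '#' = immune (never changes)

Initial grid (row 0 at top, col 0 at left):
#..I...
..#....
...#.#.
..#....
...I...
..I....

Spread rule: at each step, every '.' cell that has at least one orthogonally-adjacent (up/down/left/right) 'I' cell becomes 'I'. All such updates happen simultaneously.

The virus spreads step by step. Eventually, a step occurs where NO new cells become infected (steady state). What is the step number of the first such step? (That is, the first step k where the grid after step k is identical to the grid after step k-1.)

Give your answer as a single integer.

Step 0 (initial): 3 infected
Step 1: +8 new -> 11 infected
Step 2: +8 new -> 19 infected
Step 3: +9 new -> 28 infected
Step 4: +6 new -> 34 infected
Step 5: +3 new -> 37 infected
Step 6: +0 new -> 37 infected

Answer: 6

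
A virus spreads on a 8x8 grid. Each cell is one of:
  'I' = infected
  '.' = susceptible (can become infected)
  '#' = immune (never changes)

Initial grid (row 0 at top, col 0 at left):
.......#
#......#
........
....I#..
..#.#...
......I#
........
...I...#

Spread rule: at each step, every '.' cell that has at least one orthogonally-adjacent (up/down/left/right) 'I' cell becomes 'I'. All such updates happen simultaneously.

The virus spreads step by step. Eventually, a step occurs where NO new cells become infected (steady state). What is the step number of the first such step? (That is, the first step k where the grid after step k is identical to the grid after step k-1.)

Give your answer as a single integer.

Step 0 (initial): 3 infected
Step 1: +8 new -> 11 infected
Step 2: +17 new -> 28 infected
Step 3: +10 new -> 38 infected
Step 4: +10 new -> 48 infected
Step 5: +6 new -> 54 infected
Step 6: +1 new -> 55 infected
Step 7: +1 new -> 56 infected
Step 8: +0 new -> 56 infected

Answer: 8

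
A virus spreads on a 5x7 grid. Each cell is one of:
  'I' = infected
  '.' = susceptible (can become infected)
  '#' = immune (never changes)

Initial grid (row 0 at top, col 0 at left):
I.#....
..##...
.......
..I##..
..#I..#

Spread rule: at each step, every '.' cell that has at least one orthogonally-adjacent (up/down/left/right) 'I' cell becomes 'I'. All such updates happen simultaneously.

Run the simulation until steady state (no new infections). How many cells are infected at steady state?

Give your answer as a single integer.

Answer: 28

Derivation:
Step 0 (initial): 3 infected
Step 1: +5 new -> 8 infected
Step 2: +7 new -> 15 infected
Step 3: +3 new -> 18 infected
Step 4: +3 new -> 21 infected
Step 5: +3 new -> 24 infected
Step 6: +3 new -> 27 infected
Step 7: +1 new -> 28 infected
Step 8: +0 new -> 28 infected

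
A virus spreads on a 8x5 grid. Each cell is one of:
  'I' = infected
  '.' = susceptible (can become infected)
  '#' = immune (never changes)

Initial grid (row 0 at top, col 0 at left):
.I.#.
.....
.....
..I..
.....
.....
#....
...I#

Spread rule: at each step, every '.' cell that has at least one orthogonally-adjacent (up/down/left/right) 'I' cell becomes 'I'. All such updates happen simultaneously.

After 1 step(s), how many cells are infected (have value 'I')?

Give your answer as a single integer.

Step 0 (initial): 3 infected
Step 1: +9 new -> 12 infected

Answer: 12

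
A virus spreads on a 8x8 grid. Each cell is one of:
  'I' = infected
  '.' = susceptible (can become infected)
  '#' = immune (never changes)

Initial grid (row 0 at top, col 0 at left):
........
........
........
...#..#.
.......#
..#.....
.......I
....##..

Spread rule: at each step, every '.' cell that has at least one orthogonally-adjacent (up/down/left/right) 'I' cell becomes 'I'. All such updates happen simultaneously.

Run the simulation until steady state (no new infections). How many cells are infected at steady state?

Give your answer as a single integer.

Step 0 (initial): 1 infected
Step 1: +3 new -> 4 infected
Step 2: +3 new -> 7 infected
Step 3: +3 new -> 10 infected
Step 4: +3 new -> 13 infected
Step 5: +5 new -> 18 infected
Step 6: +5 new -> 23 infected
Step 7: +7 new -> 30 infected
Step 8: +9 new -> 39 infected
Step 9: +8 new -> 47 infected
Step 10: +5 new -> 52 infected
Step 11: +3 new -> 55 infected
Step 12: +2 new -> 57 infected
Step 13: +1 new -> 58 infected
Step 14: +0 new -> 58 infected

Answer: 58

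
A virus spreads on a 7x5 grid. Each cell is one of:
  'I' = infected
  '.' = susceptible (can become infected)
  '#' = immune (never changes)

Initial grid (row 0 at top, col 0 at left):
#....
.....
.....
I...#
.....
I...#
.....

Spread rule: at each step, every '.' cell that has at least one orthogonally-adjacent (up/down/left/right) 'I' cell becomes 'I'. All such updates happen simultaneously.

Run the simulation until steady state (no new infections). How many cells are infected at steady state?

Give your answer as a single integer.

Step 0 (initial): 2 infected
Step 1: +5 new -> 7 infected
Step 2: +6 new -> 13 infected
Step 3: +6 new -> 19 infected
Step 4: +5 new -> 24 infected
Step 5: +5 new -> 29 infected
Step 6: +2 new -> 31 infected
Step 7: +1 new -> 32 infected
Step 8: +0 new -> 32 infected

Answer: 32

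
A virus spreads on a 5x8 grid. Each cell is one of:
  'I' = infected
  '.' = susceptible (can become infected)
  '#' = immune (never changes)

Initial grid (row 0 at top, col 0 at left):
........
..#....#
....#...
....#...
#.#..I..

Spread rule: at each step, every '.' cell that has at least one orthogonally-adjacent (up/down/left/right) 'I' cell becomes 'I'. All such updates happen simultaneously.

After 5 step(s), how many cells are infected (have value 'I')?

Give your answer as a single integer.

Step 0 (initial): 1 infected
Step 1: +3 new -> 4 infected
Step 2: +4 new -> 8 infected
Step 3: +4 new -> 12 infected
Step 4: +6 new -> 18 infected
Step 5: +5 new -> 23 infected

Answer: 23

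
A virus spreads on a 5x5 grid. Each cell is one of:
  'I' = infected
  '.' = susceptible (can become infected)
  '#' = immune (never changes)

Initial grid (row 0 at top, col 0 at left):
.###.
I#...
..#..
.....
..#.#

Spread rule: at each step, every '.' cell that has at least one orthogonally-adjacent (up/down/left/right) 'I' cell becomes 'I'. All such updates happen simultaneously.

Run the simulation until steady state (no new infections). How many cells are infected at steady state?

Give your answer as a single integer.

Step 0 (initial): 1 infected
Step 1: +2 new -> 3 infected
Step 2: +2 new -> 5 infected
Step 3: +2 new -> 7 infected
Step 4: +2 new -> 9 infected
Step 5: +1 new -> 10 infected
Step 6: +3 new -> 13 infected
Step 7: +2 new -> 15 infected
Step 8: +2 new -> 17 infected
Step 9: +1 new -> 18 infected
Step 10: +0 new -> 18 infected

Answer: 18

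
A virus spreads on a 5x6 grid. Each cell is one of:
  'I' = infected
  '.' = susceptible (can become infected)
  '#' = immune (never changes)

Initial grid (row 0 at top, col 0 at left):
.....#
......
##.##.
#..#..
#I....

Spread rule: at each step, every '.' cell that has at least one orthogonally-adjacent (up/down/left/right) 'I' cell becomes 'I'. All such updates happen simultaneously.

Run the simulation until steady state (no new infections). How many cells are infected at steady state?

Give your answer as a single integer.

Answer: 22

Derivation:
Step 0 (initial): 1 infected
Step 1: +2 new -> 3 infected
Step 2: +2 new -> 5 infected
Step 3: +2 new -> 7 infected
Step 4: +3 new -> 10 infected
Step 5: +4 new -> 14 infected
Step 6: +5 new -> 19 infected
Step 7: +3 new -> 22 infected
Step 8: +0 new -> 22 infected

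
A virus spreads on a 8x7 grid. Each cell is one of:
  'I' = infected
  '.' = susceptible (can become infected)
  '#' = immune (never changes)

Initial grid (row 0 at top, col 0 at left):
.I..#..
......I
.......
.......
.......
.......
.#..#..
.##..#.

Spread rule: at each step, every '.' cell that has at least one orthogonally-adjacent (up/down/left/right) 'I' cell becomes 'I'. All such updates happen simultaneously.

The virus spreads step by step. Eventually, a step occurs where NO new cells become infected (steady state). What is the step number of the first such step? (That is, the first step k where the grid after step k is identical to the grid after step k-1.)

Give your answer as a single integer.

Step 0 (initial): 2 infected
Step 1: +6 new -> 8 infected
Step 2: +8 new -> 16 infected
Step 3: +7 new -> 23 infected
Step 4: +7 new -> 30 infected
Step 5: +7 new -> 37 infected
Step 6: +6 new -> 43 infected
Step 7: +3 new -> 46 infected
Step 8: +2 new -> 48 infected
Step 9: +1 new -> 49 infected
Step 10: +1 new -> 50 infected
Step 11: +0 new -> 50 infected

Answer: 11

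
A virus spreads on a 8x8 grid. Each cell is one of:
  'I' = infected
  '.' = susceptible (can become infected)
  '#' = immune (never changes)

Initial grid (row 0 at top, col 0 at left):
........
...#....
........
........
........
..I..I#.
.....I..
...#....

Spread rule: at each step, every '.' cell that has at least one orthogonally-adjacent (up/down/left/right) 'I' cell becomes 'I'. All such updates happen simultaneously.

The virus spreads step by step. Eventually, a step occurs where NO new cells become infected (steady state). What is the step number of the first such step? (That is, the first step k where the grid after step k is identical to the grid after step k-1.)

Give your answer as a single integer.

Step 0 (initial): 3 infected
Step 1: +9 new -> 12 infected
Step 2: +13 new -> 25 infected
Step 3: +12 new -> 37 infected
Step 4: +9 new -> 46 infected
Step 5: +7 new -> 53 infected
Step 6: +6 new -> 59 infected
Step 7: +2 new -> 61 infected
Step 8: +0 new -> 61 infected

Answer: 8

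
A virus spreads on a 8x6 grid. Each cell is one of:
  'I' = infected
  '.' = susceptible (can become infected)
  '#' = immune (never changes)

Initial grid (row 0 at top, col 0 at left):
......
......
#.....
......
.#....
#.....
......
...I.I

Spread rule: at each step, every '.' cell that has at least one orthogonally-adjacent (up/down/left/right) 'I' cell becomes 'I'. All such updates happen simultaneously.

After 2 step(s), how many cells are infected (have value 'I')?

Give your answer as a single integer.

Step 0 (initial): 2 infected
Step 1: +4 new -> 6 infected
Step 2: +5 new -> 11 infected

Answer: 11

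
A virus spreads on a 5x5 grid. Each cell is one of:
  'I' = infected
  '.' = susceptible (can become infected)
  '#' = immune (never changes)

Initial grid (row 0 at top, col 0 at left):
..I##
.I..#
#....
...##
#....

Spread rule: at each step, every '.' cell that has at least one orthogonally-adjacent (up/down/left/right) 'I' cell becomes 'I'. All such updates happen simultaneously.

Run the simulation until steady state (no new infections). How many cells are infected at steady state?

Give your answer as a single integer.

Step 0 (initial): 2 infected
Step 1: +4 new -> 6 infected
Step 2: +4 new -> 10 infected
Step 3: +4 new -> 14 infected
Step 4: +2 new -> 16 infected
Step 5: +1 new -> 17 infected
Step 6: +1 new -> 18 infected
Step 7: +0 new -> 18 infected

Answer: 18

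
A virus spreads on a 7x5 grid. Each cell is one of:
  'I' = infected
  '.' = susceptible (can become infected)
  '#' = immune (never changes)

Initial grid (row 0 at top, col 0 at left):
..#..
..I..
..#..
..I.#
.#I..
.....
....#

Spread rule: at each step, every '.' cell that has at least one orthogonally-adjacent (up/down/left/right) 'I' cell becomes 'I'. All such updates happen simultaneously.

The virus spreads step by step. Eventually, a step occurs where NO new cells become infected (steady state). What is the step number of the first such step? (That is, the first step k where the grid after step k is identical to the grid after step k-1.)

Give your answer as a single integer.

Answer: 5

Derivation:
Step 0 (initial): 3 infected
Step 1: +6 new -> 9 infected
Step 2: +11 new -> 20 infected
Step 3: +9 new -> 29 infected
Step 4: +1 new -> 30 infected
Step 5: +0 new -> 30 infected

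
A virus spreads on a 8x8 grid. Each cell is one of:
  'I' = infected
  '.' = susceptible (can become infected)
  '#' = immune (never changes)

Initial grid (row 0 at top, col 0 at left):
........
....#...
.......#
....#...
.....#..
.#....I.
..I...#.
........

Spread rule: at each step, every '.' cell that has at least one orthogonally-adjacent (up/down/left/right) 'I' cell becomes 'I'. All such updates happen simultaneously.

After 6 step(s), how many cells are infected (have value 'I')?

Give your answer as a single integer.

Step 0 (initial): 2 infected
Step 1: +7 new -> 9 infected
Step 2: +11 new -> 20 infected
Step 3: +12 new -> 32 infected
Step 4: +7 new -> 39 infected
Step 5: +8 new -> 47 infected
Step 6: +6 new -> 53 infected

Answer: 53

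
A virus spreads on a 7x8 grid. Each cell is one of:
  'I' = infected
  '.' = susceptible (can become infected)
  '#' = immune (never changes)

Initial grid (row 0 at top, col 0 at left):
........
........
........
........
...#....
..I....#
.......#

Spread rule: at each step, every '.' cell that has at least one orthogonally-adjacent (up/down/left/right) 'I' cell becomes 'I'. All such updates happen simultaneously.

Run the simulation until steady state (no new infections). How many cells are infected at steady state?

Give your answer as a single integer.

Answer: 53

Derivation:
Step 0 (initial): 1 infected
Step 1: +4 new -> 5 infected
Step 2: +6 new -> 11 infected
Step 3: +8 new -> 19 infected
Step 4: +8 new -> 27 infected
Step 5: +8 new -> 35 infected
Step 6: +7 new -> 42 infected
Step 7: +5 new -> 47 infected
Step 8: +3 new -> 50 infected
Step 9: +2 new -> 52 infected
Step 10: +1 new -> 53 infected
Step 11: +0 new -> 53 infected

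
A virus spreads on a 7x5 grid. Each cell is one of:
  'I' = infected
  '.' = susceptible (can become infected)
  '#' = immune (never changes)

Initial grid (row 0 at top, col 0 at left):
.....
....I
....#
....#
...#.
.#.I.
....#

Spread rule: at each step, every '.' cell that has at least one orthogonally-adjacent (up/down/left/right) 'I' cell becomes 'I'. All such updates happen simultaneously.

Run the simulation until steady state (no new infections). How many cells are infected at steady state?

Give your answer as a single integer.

Step 0 (initial): 2 infected
Step 1: +5 new -> 7 infected
Step 2: +6 new -> 13 infected
Step 3: +7 new -> 20 infected
Step 4: +6 new -> 26 infected
Step 5: +4 new -> 30 infected
Step 6: +0 new -> 30 infected

Answer: 30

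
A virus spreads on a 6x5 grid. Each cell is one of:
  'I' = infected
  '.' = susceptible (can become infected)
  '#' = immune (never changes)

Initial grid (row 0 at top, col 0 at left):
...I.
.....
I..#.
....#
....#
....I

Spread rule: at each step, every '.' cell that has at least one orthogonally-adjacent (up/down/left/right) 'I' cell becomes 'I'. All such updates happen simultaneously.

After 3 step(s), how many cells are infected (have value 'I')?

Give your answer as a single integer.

Step 0 (initial): 3 infected
Step 1: +7 new -> 10 infected
Step 2: +10 new -> 20 infected
Step 3: +7 new -> 27 infected

Answer: 27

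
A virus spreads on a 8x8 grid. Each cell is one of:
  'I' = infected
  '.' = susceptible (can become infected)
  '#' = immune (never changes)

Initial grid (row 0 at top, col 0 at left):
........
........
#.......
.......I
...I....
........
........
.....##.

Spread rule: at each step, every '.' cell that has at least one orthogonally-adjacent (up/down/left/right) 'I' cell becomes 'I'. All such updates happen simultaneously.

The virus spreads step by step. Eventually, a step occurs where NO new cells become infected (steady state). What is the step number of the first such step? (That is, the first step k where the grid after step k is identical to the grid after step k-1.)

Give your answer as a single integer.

Step 0 (initial): 2 infected
Step 1: +7 new -> 9 infected
Step 2: +13 new -> 22 infected
Step 3: +15 new -> 37 infected
Step 4: +14 new -> 51 infected
Step 5: +6 new -> 57 infected
Step 6: +3 new -> 60 infected
Step 7: +1 new -> 61 infected
Step 8: +0 new -> 61 infected

Answer: 8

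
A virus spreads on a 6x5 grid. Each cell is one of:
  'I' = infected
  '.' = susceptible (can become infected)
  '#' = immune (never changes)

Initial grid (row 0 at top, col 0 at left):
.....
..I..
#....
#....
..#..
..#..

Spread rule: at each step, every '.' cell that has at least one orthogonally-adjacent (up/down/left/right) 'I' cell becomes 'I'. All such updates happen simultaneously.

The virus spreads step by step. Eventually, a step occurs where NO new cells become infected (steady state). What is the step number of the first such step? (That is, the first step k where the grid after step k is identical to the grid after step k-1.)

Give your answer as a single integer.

Step 0 (initial): 1 infected
Step 1: +4 new -> 5 infected
Step 2: +7 new -> 12 infected
Step 3: +5 new -> 17 infected
Step 4: +3 new -> 20 infected
Step 5: +4 new -> 24 infected
Step 6: +2 new -> 26 infected
Step 7: +0 new -> 26 infected

Answer: 7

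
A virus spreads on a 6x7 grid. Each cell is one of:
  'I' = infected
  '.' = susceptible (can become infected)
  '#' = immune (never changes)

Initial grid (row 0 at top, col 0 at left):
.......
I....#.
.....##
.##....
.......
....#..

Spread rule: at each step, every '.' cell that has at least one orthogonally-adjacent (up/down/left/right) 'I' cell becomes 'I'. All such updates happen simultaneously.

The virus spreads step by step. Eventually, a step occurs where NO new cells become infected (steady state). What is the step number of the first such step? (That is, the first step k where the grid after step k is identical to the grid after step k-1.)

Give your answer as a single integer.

Step 0 (initial): 1 infected
Step 1: +3 new -> 4 infected
Step 2: +4 new -> 8 infected
Step 3: +4 new -> 12 infected
Step 4: +5 new -> 17 infected
Step 5: +5 new -> 22 infected
Step 6: +4 new -> 26 infected
Step 7: +4 new -> 30 infected
Step 8: +3 new -> 33 infected
Step 9: +2 new -> 35 infected
Step 10: +1 new -> 36 infected
Step 11: +0 new -> 36 infected

Answer: 11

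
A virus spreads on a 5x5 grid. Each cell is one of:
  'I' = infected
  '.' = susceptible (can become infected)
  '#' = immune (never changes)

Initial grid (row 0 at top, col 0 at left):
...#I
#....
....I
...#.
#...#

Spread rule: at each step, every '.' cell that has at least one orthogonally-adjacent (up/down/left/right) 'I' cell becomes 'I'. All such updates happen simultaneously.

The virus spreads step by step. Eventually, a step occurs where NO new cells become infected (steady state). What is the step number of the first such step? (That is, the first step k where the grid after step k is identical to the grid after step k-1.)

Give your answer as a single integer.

Step 0 (initial): 2 infected
Step 1: +3 new -> 5 infected
Step 2: +2 new -> 7 infected
Step 3: +3 new -> 10 infected
Step 4: +5 new -> 15 infected
Step 5: +4 new -> 19 infected
Step 6: +1 new -> 20 infected
Step 7: +0 new -> 20 infected

Answer: 7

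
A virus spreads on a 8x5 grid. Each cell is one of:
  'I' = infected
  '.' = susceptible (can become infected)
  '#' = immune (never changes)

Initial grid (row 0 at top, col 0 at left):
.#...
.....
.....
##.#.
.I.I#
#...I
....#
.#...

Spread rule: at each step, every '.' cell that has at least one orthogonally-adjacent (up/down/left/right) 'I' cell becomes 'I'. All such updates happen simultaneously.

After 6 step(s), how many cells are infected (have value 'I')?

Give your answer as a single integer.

Answer: 30

Derivation:
Step 0 (initial): 3 infected
Step 1: +4 new -> 7 infected
Step 2: +4 new -> 11 infected
Step 3: +4 new -> 15 infected
Step 4: +6 new -> 21 infected
Step 5: +5 new -> 26 infected
Step 6: +4 new -> 30 infected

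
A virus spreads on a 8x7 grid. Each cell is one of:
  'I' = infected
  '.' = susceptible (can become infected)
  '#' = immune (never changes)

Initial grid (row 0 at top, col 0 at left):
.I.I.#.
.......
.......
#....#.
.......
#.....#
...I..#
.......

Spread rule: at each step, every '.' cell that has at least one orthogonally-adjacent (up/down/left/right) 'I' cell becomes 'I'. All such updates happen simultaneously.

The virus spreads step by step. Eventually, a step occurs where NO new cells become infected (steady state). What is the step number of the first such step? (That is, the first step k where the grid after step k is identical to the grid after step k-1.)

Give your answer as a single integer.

Step 0 (initial): 3 infected
Step 1: +9 new -> 12 infected
Step 2: +12 new -> 24 infected
Step 3: +13 new -> 37 infected
Step 4: +8 new -> 45 infected
Step 5: +4 new -> 49 infected
Step 6: +1 new -> 50 infected
Step 7: +0 new -> 50 infected

Answer: 7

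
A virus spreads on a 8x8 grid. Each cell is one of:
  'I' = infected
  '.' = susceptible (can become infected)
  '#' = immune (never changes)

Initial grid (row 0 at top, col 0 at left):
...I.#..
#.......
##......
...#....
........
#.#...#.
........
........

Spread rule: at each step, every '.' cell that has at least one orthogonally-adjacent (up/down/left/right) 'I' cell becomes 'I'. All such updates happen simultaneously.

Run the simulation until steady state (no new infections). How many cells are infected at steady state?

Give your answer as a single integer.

Answer: 56

Derivation:
Step 0 (initial): 1 infected
Step 1: +3 new -> 4 infected
Step 2: +4 new -> 8 infected
Step 3: +5 new -> 13 infected
Step 4: +4 new -> 17 infected
Step 5: +7 new -> 24 infected
Step 6: +8 new -> 32 infected
Step 7: +7 new -> 39 infected
Step 8: +5 new -> 44 infected
Step 9: +7 new -> 51 infected
Step 10: +4 new -> 55 infected
Step 11: +1 new -> 56 infected
Step 12: +0 new -> 56 infected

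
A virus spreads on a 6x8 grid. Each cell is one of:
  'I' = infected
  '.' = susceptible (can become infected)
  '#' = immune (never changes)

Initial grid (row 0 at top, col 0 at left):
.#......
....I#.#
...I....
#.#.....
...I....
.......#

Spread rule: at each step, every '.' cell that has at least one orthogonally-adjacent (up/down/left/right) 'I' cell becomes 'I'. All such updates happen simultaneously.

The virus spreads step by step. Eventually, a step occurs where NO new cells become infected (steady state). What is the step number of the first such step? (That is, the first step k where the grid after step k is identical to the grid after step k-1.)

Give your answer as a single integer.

Answer: 6

Derivation:
Step 0 (initial): 3 infected
Step 1: +8 new -> 11 infected
Step 2: +10 new -> 21 infected
Step 3: +11 new -> 32 infected
Step 4: +8 new -> 40 infected
Step 5: +2 new -> 42 infected
Step 6: +0 new -> 42 infected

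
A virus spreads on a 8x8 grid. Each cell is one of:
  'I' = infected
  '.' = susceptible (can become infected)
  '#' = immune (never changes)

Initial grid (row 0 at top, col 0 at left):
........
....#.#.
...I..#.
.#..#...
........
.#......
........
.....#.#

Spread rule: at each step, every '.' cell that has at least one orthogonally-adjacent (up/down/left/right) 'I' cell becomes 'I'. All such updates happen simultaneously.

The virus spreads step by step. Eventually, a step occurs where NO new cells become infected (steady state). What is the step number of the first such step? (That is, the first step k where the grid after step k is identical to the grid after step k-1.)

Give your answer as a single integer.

Answer: 9

Derivation:
Step 0 (initial): 1 infected
Step 1: +4 new -> 5 infected
Step 2: +6 new -> 11 infected
Step 3: +9 new -> 20 infected
Step 4: +10 new -> 30 infected
Step 5: +9 new -> 39 infected
Step 6: +9 new -> 48 infected
Step 7: +5 new -> 53 infected
Step 8: +3 new -> 56 infected
Step 9: +0 new -> 56 infected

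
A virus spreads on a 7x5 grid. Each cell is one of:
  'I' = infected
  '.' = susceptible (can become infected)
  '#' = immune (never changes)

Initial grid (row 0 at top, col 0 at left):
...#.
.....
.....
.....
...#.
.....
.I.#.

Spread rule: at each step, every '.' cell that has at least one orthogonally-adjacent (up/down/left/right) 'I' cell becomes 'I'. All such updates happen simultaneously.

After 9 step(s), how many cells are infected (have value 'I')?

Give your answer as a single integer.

Step 0 (initial): 1 infected
Step 1: +3 new -> 4 infected
Step 2: +3 new -> 7 infected
Step 3: +4 new -> 11 infected
Step 4: +4 new -> 15 infected
Step 5: +6 new -> 21 infected
Step 6: +5 new -> 26 infected
Step 7: +4 new -> 30 infected
Step 8: +1 new -> 31 infected
Step 9: +1 new -> 32 infected

Answer: 32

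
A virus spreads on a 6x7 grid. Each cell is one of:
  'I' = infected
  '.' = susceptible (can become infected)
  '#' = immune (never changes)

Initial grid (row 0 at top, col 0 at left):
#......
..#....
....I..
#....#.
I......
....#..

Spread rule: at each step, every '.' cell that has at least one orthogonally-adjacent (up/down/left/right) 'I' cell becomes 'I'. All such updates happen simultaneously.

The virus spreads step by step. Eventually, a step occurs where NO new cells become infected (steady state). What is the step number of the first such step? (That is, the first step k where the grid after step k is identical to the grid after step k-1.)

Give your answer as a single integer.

Answer: 6

Derivation:
Step 0 (initial): 2 infected
Step 1: +6 new -> 8 infected
Step 2: +10 new -> 18 infected
Step 3: +9 new -> 27 infected
Step 4: +7 new -> 34 infected
Step 5: +3 new -> 37 infected
Step 6: +0 new -> 37 infected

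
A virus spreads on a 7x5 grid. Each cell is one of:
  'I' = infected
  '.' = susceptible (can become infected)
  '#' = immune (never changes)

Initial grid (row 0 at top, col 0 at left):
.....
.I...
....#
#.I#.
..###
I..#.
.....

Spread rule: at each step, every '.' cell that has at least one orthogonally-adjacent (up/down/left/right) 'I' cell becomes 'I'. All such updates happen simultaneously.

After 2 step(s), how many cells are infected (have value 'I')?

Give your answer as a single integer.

Answer: 20

Derivation:
Step 0 (initial): 3 infected
Step 1: +9 new -> 12 infected
Step 2: +8 new -> 20 infected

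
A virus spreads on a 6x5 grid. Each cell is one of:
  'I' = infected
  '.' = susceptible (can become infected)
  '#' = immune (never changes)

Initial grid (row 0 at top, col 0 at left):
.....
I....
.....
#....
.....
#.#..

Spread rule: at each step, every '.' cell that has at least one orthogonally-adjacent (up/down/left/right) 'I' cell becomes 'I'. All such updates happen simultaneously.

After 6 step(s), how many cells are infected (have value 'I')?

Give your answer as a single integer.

Step 0 (initial): 1 infected
Step 1: +3 new -> 4 infected
Step 2: +3 new -> 7 infected
Step 3: +4 new -> 11 infected
Step 4: +5 new -> 16 infected
Step 5: +6 new -> 22 infected
Step 6: +2 new -> 24 infected

Answer: 24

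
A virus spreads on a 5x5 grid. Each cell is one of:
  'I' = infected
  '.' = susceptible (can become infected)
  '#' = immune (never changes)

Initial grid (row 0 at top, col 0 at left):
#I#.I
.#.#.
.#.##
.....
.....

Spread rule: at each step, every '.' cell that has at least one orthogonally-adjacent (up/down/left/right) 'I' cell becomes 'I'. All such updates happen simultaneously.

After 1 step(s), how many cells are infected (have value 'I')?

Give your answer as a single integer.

Step 0 (initial): 2 infected
Step 1: +2 new -> 4 infected

Answer: 4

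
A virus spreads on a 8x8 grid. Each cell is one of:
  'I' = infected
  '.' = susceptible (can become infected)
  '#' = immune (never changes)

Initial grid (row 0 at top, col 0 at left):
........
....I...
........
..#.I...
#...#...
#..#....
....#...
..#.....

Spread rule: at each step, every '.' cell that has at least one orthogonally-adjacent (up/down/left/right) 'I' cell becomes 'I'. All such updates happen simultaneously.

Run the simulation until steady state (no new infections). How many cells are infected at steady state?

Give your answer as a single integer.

Answer: 57

Derivation:
Step 0 (initial): 2 infected
Step 1: +6 new -> 8 infected
Step 2: +9 new -> 17 infected
Step 3: +10 new -> 27 infected
Step 4: +11 new -> 38 infected
Step 5: +8 new -> 46 infected
Step 6: +6 new -> 52 infected
Step 7: +4 new -> 56 infected
Step 8: +1 new -> 57 infected
Step 9: +0 new -> 57 infected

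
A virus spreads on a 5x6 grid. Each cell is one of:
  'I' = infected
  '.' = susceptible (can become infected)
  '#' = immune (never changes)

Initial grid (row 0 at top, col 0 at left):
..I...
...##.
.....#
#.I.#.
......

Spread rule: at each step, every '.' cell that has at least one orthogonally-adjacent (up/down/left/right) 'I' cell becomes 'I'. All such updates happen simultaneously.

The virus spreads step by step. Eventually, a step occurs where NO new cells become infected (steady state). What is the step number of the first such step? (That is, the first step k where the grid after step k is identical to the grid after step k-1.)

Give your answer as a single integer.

Answer: 6

Derivation:
Step 0 (initial): 2 infected
Step 1: +7 new -> 9 infected
Step 2: +7 new -> 16 infected
Step 3: +6 new -> 22 infected
Step 4: +2 new -> 24 infected
Step 5: +1 new -> 25 infected
Step 6: +0 new -> 25 infected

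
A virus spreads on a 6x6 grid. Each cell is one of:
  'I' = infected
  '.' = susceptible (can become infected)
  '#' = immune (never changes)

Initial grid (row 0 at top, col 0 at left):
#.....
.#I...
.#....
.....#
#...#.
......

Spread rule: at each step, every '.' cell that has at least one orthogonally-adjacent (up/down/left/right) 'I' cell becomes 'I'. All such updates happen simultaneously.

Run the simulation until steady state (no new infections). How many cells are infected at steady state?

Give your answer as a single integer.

Step 0 (initial): 1 infected
Step 1: +3 new -> 4 infected
Step 2: +5 new -> 9 infected
Step 3: +6 new -> 15 infected
Step 4: +7 new -> 22 infected
Step 5: +3 new -> 25 infected
Step 6: +3 new -> 28 infected
Step 7: +1 new -> 29 infected
Step 8: +1 new -> 30 infected
Step 9: +0 new -> 30 infected

Answer: 30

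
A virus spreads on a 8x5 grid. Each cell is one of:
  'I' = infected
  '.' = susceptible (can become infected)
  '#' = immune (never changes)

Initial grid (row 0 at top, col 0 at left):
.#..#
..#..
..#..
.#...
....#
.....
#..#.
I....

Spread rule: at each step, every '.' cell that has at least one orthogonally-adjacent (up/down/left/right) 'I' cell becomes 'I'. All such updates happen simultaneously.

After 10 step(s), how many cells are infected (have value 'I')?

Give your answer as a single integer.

Step 0 (initial): 1 infected
Step 1: +1 new -> 2 infected
Step 2: +2 new -> 4 infected
Step 3: +3 new -> 7 infected
Step 4: +4 new -> 11 infected
Step 5: +4 new -> 15 infected
Step 6: +4 new -> 19 infected
Step 7: +2 new -> 21 infected
Step 8: +4 new -> 25 infected
Step 9: +4 new -> 29 infected
Step 10: +2 new -> 31 infected

Answer: 31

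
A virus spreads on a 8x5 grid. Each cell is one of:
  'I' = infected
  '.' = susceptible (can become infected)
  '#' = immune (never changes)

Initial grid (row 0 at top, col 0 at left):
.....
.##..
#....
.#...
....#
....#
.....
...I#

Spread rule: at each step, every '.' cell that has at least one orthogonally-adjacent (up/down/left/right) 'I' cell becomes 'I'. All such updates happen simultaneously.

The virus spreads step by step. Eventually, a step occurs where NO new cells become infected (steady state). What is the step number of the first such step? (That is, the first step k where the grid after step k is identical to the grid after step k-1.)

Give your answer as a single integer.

Answer: 12

Derivation:
Step 0 (initial): 1 infected
Step 1: +2 new -> 3 infected
Step 2: +4 new -> 7 infected
Step 3: +4 new -> 11 infected
Step 4: +4 new -> 15 infected
Step 5: +5 new -> 20 infected
Step 6: +4 new -> 24 infected
Step 7: +4 new -> 28 infected
Step 8: +2 new -> 30 infected
Step 9: +1 new -> 31 infected
Step 10: +1 new -> 32 infected
Step 11: +1 new -> 33 infected
Step 12: +0 new -> 33 infected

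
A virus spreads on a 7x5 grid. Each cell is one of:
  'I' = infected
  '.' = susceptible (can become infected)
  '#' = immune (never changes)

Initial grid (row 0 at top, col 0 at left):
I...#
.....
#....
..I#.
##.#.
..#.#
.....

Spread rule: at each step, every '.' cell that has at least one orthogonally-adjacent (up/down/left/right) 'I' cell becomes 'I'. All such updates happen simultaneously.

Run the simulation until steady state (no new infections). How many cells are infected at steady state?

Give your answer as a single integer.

Step 0 (initial): 2 infected
Step 1: +5 new -> 7 infected
Step 2: +6 new -> 13 infected
Step 3: +3 new -> 16 infected
Step 4: +2 new -> 18 infected
Step 5: +1 new -> 19 infected
Step 6: +0 new -> 19 infected

Answer: 19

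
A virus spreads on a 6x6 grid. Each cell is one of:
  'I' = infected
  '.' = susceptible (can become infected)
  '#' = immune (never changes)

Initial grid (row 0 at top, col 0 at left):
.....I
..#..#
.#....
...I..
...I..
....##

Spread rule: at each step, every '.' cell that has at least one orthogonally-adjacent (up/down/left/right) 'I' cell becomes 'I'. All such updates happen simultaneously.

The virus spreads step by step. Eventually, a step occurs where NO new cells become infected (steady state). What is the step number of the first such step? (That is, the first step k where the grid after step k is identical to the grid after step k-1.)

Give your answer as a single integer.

Answer: 6

Derivation:
Step 0 (initial): 3 infected
Step 1: +7 new -> 10 infected
Step 2: +10 new -> 20 infected
Step 3: +5 new -> 25 infected
Step 4: +3 new -> 28 infected
Step 5: +3 new -> 31 infected
Step 6: +0 new -> 31 infected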